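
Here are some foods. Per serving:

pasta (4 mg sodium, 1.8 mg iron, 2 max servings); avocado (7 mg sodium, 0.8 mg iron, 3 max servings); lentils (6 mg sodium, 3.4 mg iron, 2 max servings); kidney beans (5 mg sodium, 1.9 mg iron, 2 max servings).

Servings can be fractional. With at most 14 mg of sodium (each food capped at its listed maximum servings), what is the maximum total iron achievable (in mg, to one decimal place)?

7.7 mg

Iron per mg sodium: lentils 0.5667, pasta 0.45, kidney beans 0.38, avocado 0.1143.
Take 2 servings of lentils: uses 12 mg sodium, +6.8 mg iron (running total 6.8 mg).
Take 0.5 servings of pasta: uses 2 mg sodium, +0.9 mg iron (running total 7.7 mg).
Filling greedily by iron-per-mg sodium is optimal for one linear limit, giving 7.7 mg.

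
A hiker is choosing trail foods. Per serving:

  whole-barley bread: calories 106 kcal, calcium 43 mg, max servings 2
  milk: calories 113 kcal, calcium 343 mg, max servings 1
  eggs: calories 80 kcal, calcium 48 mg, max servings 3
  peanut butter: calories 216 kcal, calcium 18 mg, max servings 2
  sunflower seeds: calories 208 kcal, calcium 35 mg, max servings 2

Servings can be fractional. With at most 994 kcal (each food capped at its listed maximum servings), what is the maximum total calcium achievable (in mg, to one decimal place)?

Calcium per kcal: milk 3.035, eggs 0.6, whole-barley bread 0.4057, sunflower seeds 0.1683, peanut butter 0.08333.
Take 1 serving of milk: uses 113 kcal, +343.0 mg calcium (running total 343.0 mg).
Take 3 servings of eggs: uses 240 kcal, +144.0 mg calcium (running total 487.0 mg).
Take 2 servings of whole-barley bread: uses 212 kcal, +86.0 mg calcium (running total 573.0 mg).
Take 2 servings of sunflower seeds: uses 416 kcal, +70.0 mg calcium (running total 643.0 mg).
Take 0.06019 servings of peanut butter: uses 13 kcal, +1.1 mg calcium (running total 644.1 mg).
Greedy by best ratio exhausts the calories allowance optimally: 644.1 mg.

644.1 mg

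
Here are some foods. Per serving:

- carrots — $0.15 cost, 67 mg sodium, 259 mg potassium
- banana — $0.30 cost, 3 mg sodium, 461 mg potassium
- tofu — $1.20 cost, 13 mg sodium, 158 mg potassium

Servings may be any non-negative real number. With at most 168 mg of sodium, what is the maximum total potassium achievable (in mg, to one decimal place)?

Potassium per mg sodium: banana 153.7, tofu 12.15, carrots 3.866.
With no serving limits, spend the whole sodium allowance on banana: 168 mg / 3 mg × 461 mg = 25816.0 mg.

25816.0 mg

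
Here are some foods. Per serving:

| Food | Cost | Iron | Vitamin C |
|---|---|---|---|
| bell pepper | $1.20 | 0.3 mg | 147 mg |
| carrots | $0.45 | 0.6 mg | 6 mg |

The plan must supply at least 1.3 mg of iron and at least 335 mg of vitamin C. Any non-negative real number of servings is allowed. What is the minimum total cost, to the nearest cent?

$3.16

bell pepper only: max(1.3/0.3, 335/147) = 4.333 servings → $5.20.
carrots only: max(1.3/0.6, 335/6) = 55.83 servings → $25.12.
bell pepper + carrots with both tight: 2.236 servings and 1.049 servings → $3.16.
So the least-cost plan costs $3.16.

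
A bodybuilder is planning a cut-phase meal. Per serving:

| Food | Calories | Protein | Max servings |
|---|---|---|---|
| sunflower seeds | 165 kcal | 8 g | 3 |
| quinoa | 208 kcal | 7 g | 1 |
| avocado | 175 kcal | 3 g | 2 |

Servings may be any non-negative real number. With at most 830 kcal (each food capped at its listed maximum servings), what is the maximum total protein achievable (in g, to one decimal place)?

33.2 g

Protein per kcal: sunflower seeds 0.04848, quinoa 0.03365, avocado 0.01714.
Take 3 servings of sunflower seeds: uses 495 kcal, +24.0 g protein (running total 24.0 g).
Take 1 serving of quinoa: uses 208 kcal, +7.0 g protein (running total 31.0 g).
Take 0.7257 servings of avocado: uses 127 kcal, +2.2 g protein (running total 33.2 g).
Greedy by best ratio exhausts the calories allowance optimally: 33.2 g.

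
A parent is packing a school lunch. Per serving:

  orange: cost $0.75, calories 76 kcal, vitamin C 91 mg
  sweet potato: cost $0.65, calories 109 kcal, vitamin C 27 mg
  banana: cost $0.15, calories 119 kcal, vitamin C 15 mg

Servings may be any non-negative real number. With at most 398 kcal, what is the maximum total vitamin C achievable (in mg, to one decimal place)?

476.6 mg

Vitamin C per kcal: orange 1.197, sweet potato 0.2477, banana 0.1261.
With no serving limits, spend the whole calories allowance on orange: 398 kcal / 76 kcal × 91 mg = 476.6 mg.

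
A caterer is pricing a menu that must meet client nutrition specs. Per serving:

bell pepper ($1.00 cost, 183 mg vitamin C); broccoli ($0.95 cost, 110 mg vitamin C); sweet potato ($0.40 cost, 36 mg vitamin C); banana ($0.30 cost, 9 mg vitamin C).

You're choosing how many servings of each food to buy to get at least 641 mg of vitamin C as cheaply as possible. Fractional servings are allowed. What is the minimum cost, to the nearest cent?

$3.50

Cost per mg of vitamin C: bell pepper $0.0055, broccoli $0.0086, sweet potato $0.0111, banana $0.0333.
With no serving limits, use only bell pepper: 641 mg / 183 mg = 3.503 servings × $1.00 = $3.50.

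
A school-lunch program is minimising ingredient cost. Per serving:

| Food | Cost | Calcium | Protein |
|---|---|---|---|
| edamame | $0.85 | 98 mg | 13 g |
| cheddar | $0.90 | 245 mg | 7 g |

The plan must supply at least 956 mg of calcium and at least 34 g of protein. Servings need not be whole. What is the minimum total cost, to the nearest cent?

$3.83

An LP optimum is at a vertex; with two nutrient constraints at most two foods are used. Check each candidate.
edamame only: max(956/98, 34/13) = 9.755 servings → $8.29.
cheddar only: max(956/245, 34/7) = 4.857 servings → $4.37.
edamame + cheddar with both tight: 0.6555 servings and 3.64 servings → $3.83.
Cheapest feasible corner: $3.83.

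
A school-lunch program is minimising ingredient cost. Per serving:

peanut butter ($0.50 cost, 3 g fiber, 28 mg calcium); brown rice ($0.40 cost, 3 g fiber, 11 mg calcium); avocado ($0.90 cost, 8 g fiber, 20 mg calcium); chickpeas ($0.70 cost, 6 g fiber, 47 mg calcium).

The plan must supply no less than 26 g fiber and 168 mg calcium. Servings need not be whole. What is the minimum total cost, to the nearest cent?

For a min-cost LP with two ≥-constraints, a basic feasible solution has at most two positive variables.
peanut butter only: max(26/3, 168/28) = 8.667 servings → $4.33.
brown rice only: max(26/3, 168/11) = 15.27 servings → $6.11.
avocado only: max(26/8, 168/20) = 8.4 servings → $7.56.
chickpeas only: max(26/6, 168/47) = 4.333 servings → $3.03.
peanut butter + brown rice with both tight: 4.275 servings and 4.392 servings → $3.89.
peanut butter + avocado with both tight: 5.024 servings and 1.366 servings → $3.74.
peanut butter + chickpeas: intersection lies outside the first quadrant.
brown rice + avocado: intersection lies outside the first quadrant.
brown rice + chickpeas with both tight: 2.853 servings and 2.907 servings → $3.18.
avocado + chickpeas with both tight: 0.8359 servings and 3.219 servings → $3.01.
Cheapest feasible corner: $3.01.

$3.01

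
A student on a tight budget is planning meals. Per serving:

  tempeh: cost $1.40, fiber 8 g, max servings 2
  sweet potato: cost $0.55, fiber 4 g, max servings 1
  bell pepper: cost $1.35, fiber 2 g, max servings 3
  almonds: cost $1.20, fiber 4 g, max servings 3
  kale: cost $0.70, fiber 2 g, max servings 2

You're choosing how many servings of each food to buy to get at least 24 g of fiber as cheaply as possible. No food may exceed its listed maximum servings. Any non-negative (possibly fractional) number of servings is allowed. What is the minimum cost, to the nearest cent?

Cost per g of fiber: sweet potato $0.1375, tempeh $0.1750, almonds $0.3000, kale $0.3500, bell pepper $0.6750.
Take 1 serving of sweet potato: +4.0 g fiber for $0.55 (total $0.55, still need 20.0 g).
Take 2 servings of tempeh: +16.0 g fiber for $2.80 (total $3.35, still need 4.0 g).
Take 1 serving of almonds: +4.0 g fiber for $1.20 (total $4.55, still need 0.0 g).
Filling from the cheapest source first is optimal under one linear minimum: $4.55.

$4.55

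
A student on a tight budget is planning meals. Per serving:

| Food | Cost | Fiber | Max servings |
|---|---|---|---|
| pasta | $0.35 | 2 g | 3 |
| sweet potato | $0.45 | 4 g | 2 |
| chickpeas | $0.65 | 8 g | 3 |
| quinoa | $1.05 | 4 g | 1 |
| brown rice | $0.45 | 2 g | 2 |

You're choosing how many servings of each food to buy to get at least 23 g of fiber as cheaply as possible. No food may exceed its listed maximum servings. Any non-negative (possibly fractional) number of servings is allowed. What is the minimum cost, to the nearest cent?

Cost per g of fiber: chickpeas $0.0813, sweet potato $0.1125, pasta $0.1750, brown rice $0.2250, quinoa $0.2625.
Take 2.875 servings of chickpeas: +23.0 g fiber for $1.87 (total $1.87, still need 0.0 g).
Filling from the cheapest source first is optimal under one linear minimum: $1.87.

$1.87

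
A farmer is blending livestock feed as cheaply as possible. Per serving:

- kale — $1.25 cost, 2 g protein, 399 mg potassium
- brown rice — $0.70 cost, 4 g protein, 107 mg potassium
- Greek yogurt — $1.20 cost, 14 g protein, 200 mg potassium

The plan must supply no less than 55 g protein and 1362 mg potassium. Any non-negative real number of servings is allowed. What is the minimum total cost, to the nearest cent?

An LP optimum is at a vertex; with two nutrient constraints at most two foods are used. Check each candidate.
kale only: max(55/2, 1362/399) = 27.5 servings → $34.38.
brown rice only: max(55/4, 1362/107) = 13.75 servings → $9.62.
Greek yogurt only: max(55/14, 1362/200) = 6.81 servings → $8.17.
kale + brown rice with both targets exact would need a negative amount; discard.
kale + Greek yogurt with both tight: 1.556 servings and 3.706 servings → $6.39.
brown rice + Greek yogurt with both tight: 11.56 servings and 0.6261 servings → $8.84.
The minimum over all feasible corners is $6.39.

$6.39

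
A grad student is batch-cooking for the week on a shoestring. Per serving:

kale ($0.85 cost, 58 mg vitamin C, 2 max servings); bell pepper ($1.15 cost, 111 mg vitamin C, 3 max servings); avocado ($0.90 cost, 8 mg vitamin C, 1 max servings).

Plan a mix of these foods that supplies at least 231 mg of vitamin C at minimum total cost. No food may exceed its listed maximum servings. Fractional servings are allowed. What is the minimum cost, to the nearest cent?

Cost per mg of vitamin C: bell pepper $0.0104, kale $0.0147, avocado $0.1125.
Take 2.081 servings of bell pepper: +231.0 mg vitamin C for $2.39 (total $2.39, still need 0.0 mg).
Filling from the cheapest source first is optimal under one linear minimum: $2.39.

$2.39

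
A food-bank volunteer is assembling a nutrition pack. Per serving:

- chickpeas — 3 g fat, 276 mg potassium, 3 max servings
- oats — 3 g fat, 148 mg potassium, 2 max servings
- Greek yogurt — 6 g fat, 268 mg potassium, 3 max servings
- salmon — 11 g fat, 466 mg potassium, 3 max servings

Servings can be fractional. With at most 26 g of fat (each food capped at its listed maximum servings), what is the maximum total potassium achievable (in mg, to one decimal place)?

1615.3 mg

Potassium per g fat: chickpeas 92, oats 49.33, Greek yogurt 44.67, salmon 42.36.
Take 3 servings of chickpeas: uses 9 g fat, +828.0 mg potassium (running total 828.0 mg).
Take 2 servings of oats: uses 6 g fat, +296.0 mg potassium (running total 1124.0 mg).
Take 1.833 servings of Greek yogurt: uses 11 g fat, +491.3 mg potassium (running total 1615.3 mg).
Greedy by best ratio exhausts the fat allowance optimally: 1615.3 mg.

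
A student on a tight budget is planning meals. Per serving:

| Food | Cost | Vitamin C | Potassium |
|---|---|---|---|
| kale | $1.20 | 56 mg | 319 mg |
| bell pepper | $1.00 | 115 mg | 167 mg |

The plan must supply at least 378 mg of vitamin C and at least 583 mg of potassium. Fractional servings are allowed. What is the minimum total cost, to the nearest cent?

Two binding constraints pin down two serving amounts, so the optimal mix uses at most two foods. The candidates are each food alone (scaled to the tighter of vitamin C/potassium) and each pair with both constraints tight.
kale only: max(378/56, 583/319) = 6.75 servings → $8.10.
bell pepper only: max(378/115, 583/167) = 3.491 servings → $3.49.
kale + bell pepper with both tight: 0.1434 servings and 3.217 servings → $3.39.
So the least-cost plan costs $3.39.

$3.39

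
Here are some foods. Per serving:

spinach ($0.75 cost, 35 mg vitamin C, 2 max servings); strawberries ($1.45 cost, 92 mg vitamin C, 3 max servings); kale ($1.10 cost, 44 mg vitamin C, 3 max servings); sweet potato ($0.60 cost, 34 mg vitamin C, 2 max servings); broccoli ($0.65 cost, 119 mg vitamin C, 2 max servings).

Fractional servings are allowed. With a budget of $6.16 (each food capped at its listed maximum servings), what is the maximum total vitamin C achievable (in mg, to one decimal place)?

Vitamin C per dollar: broccoli 183.1, strawberries 63.45, sweet potato 56.67, spinach 46.67, kale 40.
Take 2 servings of broccoli: spends $1.30, +238.0 mg vitamin C (running total 238.0 mg).
Take 3 servings of strawberries: spends $4.35, +276.0 mg vitamin C (running total 514.0 mg).
Take 0.85 servings of sweet potato: spends $0.51, +28.9 mg vitamin C (running total 542.9 mg).
Greedy by best ratio exhausts the cost allowance optimally: 542.9 mg.

542.9 mg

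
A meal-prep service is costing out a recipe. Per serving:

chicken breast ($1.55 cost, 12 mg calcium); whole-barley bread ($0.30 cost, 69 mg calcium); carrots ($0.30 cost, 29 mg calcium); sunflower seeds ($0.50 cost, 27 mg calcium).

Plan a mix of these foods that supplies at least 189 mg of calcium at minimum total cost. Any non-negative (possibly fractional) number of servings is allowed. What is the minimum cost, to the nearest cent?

Cost per mg of calcium: whole-barley bread $0.0043, carrots $0.0103, sunflower seeds $0.0185, chicken breast $0.1292.
With no serving limits, use only whole-barley bread: 189 mg / 69 mg = 2.739 servings × $0.30 = $0.82.

$0.82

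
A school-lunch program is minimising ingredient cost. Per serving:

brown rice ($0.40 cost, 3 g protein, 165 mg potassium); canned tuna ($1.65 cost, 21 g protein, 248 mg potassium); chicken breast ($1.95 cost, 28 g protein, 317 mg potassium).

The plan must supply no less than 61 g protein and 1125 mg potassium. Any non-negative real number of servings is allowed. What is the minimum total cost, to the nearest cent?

Check every corner: each single food scaled to meet both minima, and each pair solved so both constraints bind.
brown rice only: max(61/3, 1125/165) = 20.33 servings → $8.13.
canned tuna only: max(61/21, 1125/248) = 4.536 servings → $7.48.
chicken breast only: max(61/28, 1125/317) = 3.549 servings → $6.92.
brown rice + canned tuna with both tight: 3.123 servings and 2.459 servings → $5.31.
brown rice + chicken breast with both tight: 3.315 servings and 1.823 servings → $4.88.
canned tuna + chicken breast: the both-tight solution has a negative serving — not a feasible corner.
So the least-cost plan costs $4.88.

$4.88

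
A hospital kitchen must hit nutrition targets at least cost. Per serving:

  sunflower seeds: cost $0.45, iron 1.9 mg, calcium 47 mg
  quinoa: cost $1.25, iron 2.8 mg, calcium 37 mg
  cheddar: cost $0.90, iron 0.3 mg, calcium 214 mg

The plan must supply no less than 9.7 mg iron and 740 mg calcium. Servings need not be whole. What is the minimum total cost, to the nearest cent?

$4.30

This is a tiny linear program; its minimum lies at a vertex of the feasible set. List the vertices and price them.
sunflower seeds only: max(9.7/1.9, 740/47) = 15.74 servings → $7.09.
quinoa only: max(9.7/2.8, 740/37) = 20 servings → $25.00.
cheddar only: max(9.7/0.3, 740/214) = 32.33 servings → $29.10.
sunflower seeds + quinoa: intersection lies outside the first quadrant.
sunflower seeds + cheddar with both tight: 4.723 servings and 2.421 servings → $4.30.
quinoa + cheddar with both tight: 3.152 servings and 2.913 servings → $6.56.
Cheapest feasible corner: $4.30.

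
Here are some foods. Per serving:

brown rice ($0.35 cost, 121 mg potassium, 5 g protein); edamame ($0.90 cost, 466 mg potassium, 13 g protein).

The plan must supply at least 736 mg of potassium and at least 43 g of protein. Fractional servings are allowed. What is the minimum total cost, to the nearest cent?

$2.98

Check every corner: each single food scaled to meet both minima, and each pair solved so both constraints bind.
brown rice only: max(736/121, 43/5) = 8.6 servings → $3.01.
edamame only: max(736/466, 43/13) = 3.308 servings → $2.98.
brown rice + edamame with both targets exact would need a negative amount; discard.
The minimum over all feasible corners is $2.98.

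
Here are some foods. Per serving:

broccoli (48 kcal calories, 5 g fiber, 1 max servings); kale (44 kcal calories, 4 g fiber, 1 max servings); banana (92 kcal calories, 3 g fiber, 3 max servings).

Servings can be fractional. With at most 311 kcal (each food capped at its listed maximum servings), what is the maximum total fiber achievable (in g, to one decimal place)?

16.1 g

Fiber per kcal: broccoli 0.1042, kale 0.09091, banana 0.03261.
Take 1 serving of broccoli: uses 48 kcal, +5.0 g fiber (running total 5.0 g).
Take 1 serving of kale: uses 44 kcal, +4.0 g fiber (running total 9.0 g).
Take 2.38 servings of banana: uses 219 kcal, +7.1 g fiber (running total 16.1 g).
Filling greedily by fiber-per-kcal is optimal for one linear limit, giving 16.1 g.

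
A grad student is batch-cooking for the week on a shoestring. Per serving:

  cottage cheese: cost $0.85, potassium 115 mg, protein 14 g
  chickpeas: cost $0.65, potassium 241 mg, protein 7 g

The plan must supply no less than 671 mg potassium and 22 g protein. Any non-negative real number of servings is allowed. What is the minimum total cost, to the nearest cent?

At the optimum either one food covers both requirements or two foods hit both targets exactly; no other combination can be cheaper.
cottage cheese only: max(671/115, 22/14) = 5.835 servings → $4.96.
chickpeas only: max(671/241, 22/7) = 3.143 servings → $2.04.
cottage cheese + chickpeas with both tight: 0.2355 servings and 2.672 servings → $1.94.
So the least-cost plan costs $1.94.

$1.94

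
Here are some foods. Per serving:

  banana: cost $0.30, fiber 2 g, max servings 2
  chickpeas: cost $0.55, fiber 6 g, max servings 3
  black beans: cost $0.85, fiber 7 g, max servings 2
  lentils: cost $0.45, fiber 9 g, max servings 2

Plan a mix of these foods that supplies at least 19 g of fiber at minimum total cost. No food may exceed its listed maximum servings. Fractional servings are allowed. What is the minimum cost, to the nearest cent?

Cost per g of fiber: lentils $0.0500, chickpeas $0.0917, black beans $0.1214, banana $0.1500.
Take 2 servings of lentils: +18.0 g fiber for $0.90 (total $0.90, still need 1.0 g).
Take 0.1667 servings of chickpeas: +1.0 g fiber for $0.09 (total $0.99, still need 0.0 g).
Filling from the cheapest source first is optimal under one linear minimum: $0.99.

$0.99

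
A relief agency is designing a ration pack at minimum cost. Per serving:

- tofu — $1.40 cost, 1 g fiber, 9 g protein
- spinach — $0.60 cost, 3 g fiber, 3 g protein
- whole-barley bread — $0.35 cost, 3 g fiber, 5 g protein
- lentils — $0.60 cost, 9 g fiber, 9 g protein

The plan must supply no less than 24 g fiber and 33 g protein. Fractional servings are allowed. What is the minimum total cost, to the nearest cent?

The cheapest plan sits at a corner of the feasible region — with two constraints it uses at most two foods.
tofu only: max(24/1, 33/9) = 24 servings → $33.60.
spinach only: max(24/3, 33/3) = 11 servings → $6.60.
whole-barley bread only: max(24/3, 33/5) = 8 servings → $2.80.
lentils only: max(24/9, 33/9) = 3.667 servings → $2.20.
tofu + spinach with both tight: 1.125 servings and 7.625 servings → $6.15.
tofu + whole-barley bread: intersection lies outside the first quadrant.
tofu + lentils with both tight: 1.125 servings and 2.542 servings → $3.10.
spinach + whole-barley bread with both tight: 3.5 servings and 4.5 servings → $3.67.
spinach + lentils (both tight): parallel constraints — no distinct corner.
whole-barley bread + lentils with both tight: 4.5 servings and 1.167 servings → $2.27.
Cheapest feasible corner: $2.20.

$2.20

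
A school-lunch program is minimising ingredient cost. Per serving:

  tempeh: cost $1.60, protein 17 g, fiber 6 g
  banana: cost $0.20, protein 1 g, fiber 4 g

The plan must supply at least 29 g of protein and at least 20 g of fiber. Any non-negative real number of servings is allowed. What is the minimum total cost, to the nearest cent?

$3.01

This is a tiny linear program; its minimum lies at a vertex of the feasible set. List the vertices and price them.
tempeh only: max(29/17, 20/6) = 3.333 servings → $5.33.
banana only: max(29/1, 20/4) = 29 servings → $5.80.
tempeh + banana with both tight: 1.548 servings and 2.677 servings → $3.01.
So the least-cost plan costs $3.01.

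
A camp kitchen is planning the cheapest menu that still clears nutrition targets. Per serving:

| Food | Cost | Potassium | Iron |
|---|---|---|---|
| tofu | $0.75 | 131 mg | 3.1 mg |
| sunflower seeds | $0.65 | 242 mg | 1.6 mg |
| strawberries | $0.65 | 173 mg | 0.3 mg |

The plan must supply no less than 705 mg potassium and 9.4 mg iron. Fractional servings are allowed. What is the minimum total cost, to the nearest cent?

Minimising a linear cost over {potassium ≥ 705, iron ≥ 9.4, servings ≥ 0} — the optimum is at a vertex, using one or two foods.
tofu only: max(705/131, 9.4/3.1) = 5.382 servings → $4.04.
sunflower seeds only: max(705/242, 9.4/1.6) = 5.875 servings → $3.82.
strawberries only: max(705/173, 9.4/0.3) = 31.33 servings → $20.37.
tofu + sunflower seeds with both tight: 2.121 servings and 1.765 servings → $2.74.
tofu + strawberries with both tight: 2.846 servings and 1.92 servings → $3.38.
sunflower seeds + strawberries with both targets exact would need a negative amount; discard.
The minimum over all feasible corners is $2.74.

$2.74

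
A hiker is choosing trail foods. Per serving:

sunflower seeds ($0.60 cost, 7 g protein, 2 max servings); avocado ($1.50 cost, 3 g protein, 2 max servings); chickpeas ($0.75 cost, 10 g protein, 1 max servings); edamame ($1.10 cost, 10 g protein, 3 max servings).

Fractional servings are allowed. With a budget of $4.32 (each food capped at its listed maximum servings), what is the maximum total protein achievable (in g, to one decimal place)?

45.5 g

Protein per dollar: chickpeas 13.33, sunflower seeds 11.67, edamame 9.091, avocado 2.
Take 1 serving of chickpeas: spends $0.75, +10.0 g protein (running total 10.0 g).
Take 2 servings of sunflower seeds: spends $1.20, +14.0 g protein (running total 24.0 g).
Take 2.155 servings of edamame: spends $2.37, +21.5 g protein (running total 45.5 g).
Filling greedily by protein-per-dollar is optimal for one linear limit, giving 45.5 g.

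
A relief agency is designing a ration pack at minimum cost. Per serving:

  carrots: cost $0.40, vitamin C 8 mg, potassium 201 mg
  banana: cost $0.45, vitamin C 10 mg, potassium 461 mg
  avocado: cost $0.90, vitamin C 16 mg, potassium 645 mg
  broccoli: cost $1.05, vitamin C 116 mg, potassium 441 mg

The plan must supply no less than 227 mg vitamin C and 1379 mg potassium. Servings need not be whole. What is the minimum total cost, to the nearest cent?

Check every corner: each single food scaled to meet both minima, and each pair solved so both constraints bind.
carrots only: max(227/8, 1379/201) = 28.38 servings → $11.35.
banana only: max(227/10, 1379/461) = 22.7 servings → $10.21.
avocado only: max(227/16, 1379/645) = 14.19 servings → $12.77.
broccoli only: max(227/116, 1379/441) = 3.127 servings → $3.28.
carrots + banana: intersection lies outside the first quadrant.
carrots + avocado: the both-tight solution has a negative serving — not a feasible corner.
carrots + broccoli with both tight: 3.025 servings and 1.748 servings → $3.05.
banana + avocado with both targets exact would need a negative amount; discard.
banana + broccoli with both tight: 1.22 servings and 1.852 servings → $2.49.
avocado + broccoli with both tight: 0.8833 servings and 1.835 servings → $2.72.
Cheapest feasible corner: $2.49.

$2.49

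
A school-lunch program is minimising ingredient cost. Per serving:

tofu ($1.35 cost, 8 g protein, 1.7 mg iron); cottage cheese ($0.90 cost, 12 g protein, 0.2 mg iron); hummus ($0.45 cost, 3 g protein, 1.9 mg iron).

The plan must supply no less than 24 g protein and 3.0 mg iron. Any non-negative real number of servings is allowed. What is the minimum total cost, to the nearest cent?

$2.12

tofu only: max(24/8, 3.0/1.7) = 3 servings → $4.05.
cottage cheese only: max(24/12, 3.0/0.2) = 15 servings → $13.50.
hummus only: max(24/3, 3.0/1.9) = 8 servings → $3.60.
tofu + cottage cheese with both tight: 1.66 servings and 0.8936 servings → $3.04.
tofu + hummus with both targets exact would need a negative amount; discard.
cottage cheese + hummus with both tight: 1.649 servings and 1.405 servings → $2.12.
So the least-cost plan costs $2.12.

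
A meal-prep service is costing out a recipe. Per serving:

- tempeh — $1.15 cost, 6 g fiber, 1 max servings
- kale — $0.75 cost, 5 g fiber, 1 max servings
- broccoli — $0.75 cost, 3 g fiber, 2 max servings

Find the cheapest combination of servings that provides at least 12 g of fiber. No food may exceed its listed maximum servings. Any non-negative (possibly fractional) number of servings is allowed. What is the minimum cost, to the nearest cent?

$2.15

Cost per g of fiber: kale $0.1500, tempeh $0.1917, broccoli $0.2500.
Take 1 serving of kale: +5.0 g fiber for $0.75 (total $0.75, still need 7.0 g).
Take 1 serving of tempeh: +6.0 g fiber for $1.15 (total $1.90, still need 1.0 g).
Take 0.3333 servings of broccoli: +1.0 g fiber for $0.25 (total $2.15, still need 0.0 g).
Filling from the cheapest source first is optimal under one linear minimum: $2.15.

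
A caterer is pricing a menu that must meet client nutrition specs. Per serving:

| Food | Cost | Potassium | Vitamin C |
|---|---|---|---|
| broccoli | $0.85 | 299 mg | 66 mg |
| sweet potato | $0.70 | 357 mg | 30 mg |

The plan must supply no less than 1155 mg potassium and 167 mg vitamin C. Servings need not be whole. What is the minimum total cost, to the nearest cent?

This is a tiny linear program; its minimum lies at a vertex of the feasible set. List the vertices and price them.
broccoli only: max(1155/299, 167/66) = 3.863 servings → $3.28.
sweet potato only: max(1155/357, 167/30) = 5.567 servings → $3.90.
broccoli + sweet potato with both tight: 1.711 servings and 1.802 servings → $2.72.
Cheapest feasible corner: $2.72.

$2.72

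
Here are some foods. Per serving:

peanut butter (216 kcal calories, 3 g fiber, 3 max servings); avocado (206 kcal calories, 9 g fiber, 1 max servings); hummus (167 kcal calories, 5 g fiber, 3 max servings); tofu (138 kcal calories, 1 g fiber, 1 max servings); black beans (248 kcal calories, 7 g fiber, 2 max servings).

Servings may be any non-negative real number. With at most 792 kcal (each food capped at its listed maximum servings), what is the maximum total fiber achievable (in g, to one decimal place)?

26.4 g

Fiber per kcal: avocado 0.04369, hummus 0.02994, black beans 0.02823, peanut butter 0.01389, tofu 0.007246.
Take 1 serving of avocado: uses 206 kcal, +9.0 g fiber (running total 9.0 g).
Take 3 servings of hummus: uses 501 kcal, +15.0 g fiber (running total 24.0 g).
Take 0.3427 servings of black beans: uses 85 kcal, +2.4 g fiber (running total 26.4 g).
Filling greedily by fiber-per-kcal is optimal for one linear limit, giving 26.4 g.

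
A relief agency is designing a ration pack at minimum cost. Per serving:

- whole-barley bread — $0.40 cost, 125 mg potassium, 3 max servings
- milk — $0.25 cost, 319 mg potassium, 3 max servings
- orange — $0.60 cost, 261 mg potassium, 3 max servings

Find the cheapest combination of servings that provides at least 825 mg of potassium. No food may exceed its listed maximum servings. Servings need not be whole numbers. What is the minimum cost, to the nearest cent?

Cost per mg of potassium: milk $0.0008, orange $0.0023, whole-barley bread $0.0032.
Take 2.586 servings of milk: +825.0 mg potassium for $0.65 (total $0.65, still need 0.0 mg).
Greedy by cheapest-per-mg is optimal for a single linear constraint, so the minimum cost is $0.65.

$0.65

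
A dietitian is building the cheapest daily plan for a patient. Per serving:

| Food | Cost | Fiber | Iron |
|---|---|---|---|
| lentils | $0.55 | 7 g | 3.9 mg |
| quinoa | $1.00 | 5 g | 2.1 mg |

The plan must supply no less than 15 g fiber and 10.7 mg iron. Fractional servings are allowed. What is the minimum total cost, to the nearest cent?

$1.51

lentils only: max(15/7, 10.7/3.9) = 2.744 servings → $1.51.
quinoa only: max(15/5, 10.7/2.1) = 5.095 servings → $5.10.
lentils + quinoa: intersection lies outside the first quadrant.
Cheapest feasible corner: $1.51.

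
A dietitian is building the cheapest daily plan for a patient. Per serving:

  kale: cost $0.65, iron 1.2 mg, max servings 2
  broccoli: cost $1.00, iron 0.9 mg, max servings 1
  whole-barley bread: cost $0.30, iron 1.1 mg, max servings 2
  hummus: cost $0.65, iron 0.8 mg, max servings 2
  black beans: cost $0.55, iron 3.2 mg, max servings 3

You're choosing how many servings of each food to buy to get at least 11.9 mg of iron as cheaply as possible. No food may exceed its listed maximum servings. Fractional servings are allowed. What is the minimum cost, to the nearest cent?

$2.30

Cost per mg of iron: black beans $0.1719, whole-barley bread $0.2727, kale $0.5417, hummus $0.8125, broccoli $1.1111.
Take 3 servings of black beans: +9.6 mg iron for $1.65 (total $1.65, still need 2.3 mg).
Take 2 servings of whole-barley bread: +2.2 mg iron for $0.60 (total $2.25, still need 0.1 mg).
Take 0.08333 servings of kale: +0.1 mg iron for $0.05 (total $2.30, still need 0.0 mg).
Greedy by cheapest-per-mg is optimal for a single linear constraint, so the minimum cost is $2.30.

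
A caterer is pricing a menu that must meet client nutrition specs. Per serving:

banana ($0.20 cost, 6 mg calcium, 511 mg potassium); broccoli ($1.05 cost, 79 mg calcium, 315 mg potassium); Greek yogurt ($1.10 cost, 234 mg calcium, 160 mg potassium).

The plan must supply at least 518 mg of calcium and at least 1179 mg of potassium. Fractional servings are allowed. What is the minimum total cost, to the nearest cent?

$2.71

An LP optimum is at a vertex; with two nutrient constraints at most two foods are used. Check each candidate.
banana only: max(518/6, 1179/511) = 86.33 servings → $17.27.
broccoli only: max(518/79, 1179/315) = 6.557 servings → $6.88.
Greek yogurt only: max(518/234, 1179/160) = 7.369 servings → $8.11.
banana + broccoli with both targets exact would need a negative amount; discard.
banana + Greek yogurt with both tight: 1.627 servings and 2.172 servings → $2.71.
broccoli + Greek yogurt with both tight: 3.16 servings and 1.147 servings → $4.58.
Cheapest feasible corner: $2.71.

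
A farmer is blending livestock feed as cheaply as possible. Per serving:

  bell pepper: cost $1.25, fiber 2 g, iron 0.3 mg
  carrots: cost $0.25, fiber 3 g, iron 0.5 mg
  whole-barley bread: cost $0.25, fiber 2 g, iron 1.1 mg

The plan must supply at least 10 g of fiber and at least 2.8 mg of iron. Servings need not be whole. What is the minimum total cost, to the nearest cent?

For a min-cost LP with two ≥-constraints, a basic feasible solution has at most two positive variables.
bell pepper only: max(10/2, 2.8/0.3) = 9.333 servings → $11.67.
carrots only: max(10/3, 2.8/0.5) = 5.6 servings → $1.40.
whole-barley bread only: max(10/2, 2.8/1.1) = 5 servings → $1.25.
bell pepper + carrots with both targets exact would need a negative amount; discard.
bell pepper + whole-barley bread with both tight: 3.375 servings and 1.625 servings → $4.62.
carrots + whole-barley bread with both tight: 2.348 servings and 1.478 servings → $0.96.
The minimum over all feasible corners is $0.96.

$0.96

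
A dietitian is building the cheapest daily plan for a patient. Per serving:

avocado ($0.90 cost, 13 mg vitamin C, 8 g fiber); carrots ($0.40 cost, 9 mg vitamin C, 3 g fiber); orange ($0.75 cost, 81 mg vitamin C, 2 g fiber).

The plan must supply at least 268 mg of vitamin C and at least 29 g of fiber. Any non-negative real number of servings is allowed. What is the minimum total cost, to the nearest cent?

$4.75

Compare the cost at each extreme point of the feasible region.
avocado only: max(268/13, 29/8) = 20.62 servings → $18.55.
carrots only: max(268/9, 29/3) = 29.78 servings → $11.91.
orange only: max(268/81, 29/2) = 14.5 servings → $10.88.
avocado + carrots with both targets exact would need a negative amount; discard.
avocado + orange with both tight: 2.915 servings and 2.841 servings → $4.75.
carrots + orange with both tight: 8.058 servings and 2.413 servings → $5.03.
Cheapest feasible corner: $4.75.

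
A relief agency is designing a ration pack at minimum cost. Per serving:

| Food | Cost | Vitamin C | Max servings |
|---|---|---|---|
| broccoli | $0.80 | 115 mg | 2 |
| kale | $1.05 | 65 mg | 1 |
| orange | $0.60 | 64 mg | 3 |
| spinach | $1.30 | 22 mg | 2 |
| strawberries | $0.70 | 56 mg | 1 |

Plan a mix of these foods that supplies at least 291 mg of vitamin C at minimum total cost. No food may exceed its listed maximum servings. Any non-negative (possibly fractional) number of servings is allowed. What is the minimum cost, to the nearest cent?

$2.17

Cost per mg of vitamin C: broccoli $0.0070, orange $0.0094, strawberries $0.0125, kale $0.0162, spinach $0.0591.
Take 2 servings of broccoli: +230.0 mg vitamin C for $1.60 (total $1.60, still need 61.0 mg).
Take 0.9531 servings of orange: +61.0 mg vitamin C for $0.57 (total $2.17, still need 0.0 mg).
Greedy by cheapest-per-mg is optimal for a single linear constraint, so the minimum cost is $2.17.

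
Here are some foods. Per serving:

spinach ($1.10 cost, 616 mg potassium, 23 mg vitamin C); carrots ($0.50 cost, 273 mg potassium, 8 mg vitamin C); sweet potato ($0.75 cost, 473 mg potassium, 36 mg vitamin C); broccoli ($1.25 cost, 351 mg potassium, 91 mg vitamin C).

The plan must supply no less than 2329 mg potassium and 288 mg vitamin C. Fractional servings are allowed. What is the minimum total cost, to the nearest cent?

$4.89

spinach only: max(2329/616, 288/23) = 12.52 servings → $13.77.
carrots only: max(2329/273, 288/8) = 36 servings → $18.00.
sweet potato only: max(2329/473, 288/36) = 8 servings → $6.00.
broccoli only: max(2329/351, 288/91) = 6.635 servings → $8.29.
spinach + carrots with both targets exact would need a negative amount; discard.
spinach + sweet potato: the both-tight solution has a negative serving — not a feasible corner.
spinach + broccoli with both tight: 2.31 servings and 2.581 servings → $5.77.
carrots + sweet potato with both targets exact would need a negative amount; discard.
carrots + broccoli with both tight: 5.031 servings and 2.723 servings → $5.92.
sweet potato + broccoli with both tight: 3.646 servings and 1.723 servings → $4.89.
So the least-cost plan costs $4.89.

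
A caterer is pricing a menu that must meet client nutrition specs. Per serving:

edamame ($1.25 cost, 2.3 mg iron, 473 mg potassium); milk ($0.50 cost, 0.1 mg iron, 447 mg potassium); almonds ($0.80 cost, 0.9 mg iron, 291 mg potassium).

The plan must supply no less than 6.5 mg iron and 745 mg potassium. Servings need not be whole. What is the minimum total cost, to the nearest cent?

$3.53

edamame only: max(6.5/2.3, 745/473) = 2.826 servings → $3.53.
milk only: max(6.5/0.1, 745/447) = 65 servings → $32.50.
almonds only: max(6.5/0.9, 745/291) = 7.222 servings → $5.78.
edamame + milk with both targets exact would need a negative amount; discard.
edamame + almonds: intersection lies outside the first quadrant.
milk + almonds with both targets exact would need a negative amount; discard.
Cheapest feasible corner: $3.53.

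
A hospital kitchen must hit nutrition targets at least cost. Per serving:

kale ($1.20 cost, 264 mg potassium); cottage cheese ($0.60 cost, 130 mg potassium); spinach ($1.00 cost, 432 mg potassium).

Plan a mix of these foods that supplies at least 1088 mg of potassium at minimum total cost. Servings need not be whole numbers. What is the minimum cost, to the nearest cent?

$2.52

Cost per mg of potassium: spinach $0.0023, kale $0.0045, cottage cheese $0.0046.
With no serving limits, use only spinach: 1088 mg / 432 mg = 2.519 servings × $1.00 = $2.52.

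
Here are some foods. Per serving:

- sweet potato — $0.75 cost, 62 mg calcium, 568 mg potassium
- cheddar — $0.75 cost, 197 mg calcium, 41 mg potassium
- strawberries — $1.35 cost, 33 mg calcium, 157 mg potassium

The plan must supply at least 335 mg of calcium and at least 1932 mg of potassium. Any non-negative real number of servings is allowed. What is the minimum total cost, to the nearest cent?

The cheapest plan sits at a corner of the feasible region — with two constraints it uses at most two foods.
sweet potato only: max(335/62, 1932/568) = 5.403 servings → $4.05.
cheddar only: max(335/197, 1932/41) = 47.12 servings → $35.34.
strawberries only: max(335/33, 1932/157) = 12.31 servings → $16.61.
sweet potato + cheddar with both tight: 3.355 servings and 0.6447 servings → $3.00.
sweet potato + strawberries with both tight: 1.239 servings and 7.824 servings → $11.49.
cheddar + strawberries with both targets exact would need a negative amount; discard.
So the least-cost plan costs $3.00.

$3.00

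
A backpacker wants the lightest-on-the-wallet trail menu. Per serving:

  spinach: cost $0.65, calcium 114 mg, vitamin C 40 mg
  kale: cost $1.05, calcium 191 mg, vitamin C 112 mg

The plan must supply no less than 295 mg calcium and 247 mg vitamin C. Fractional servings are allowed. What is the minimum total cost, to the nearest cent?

A basic optimal solution has at most two foods positive. Try each food alone and each pair with both targets met exactly.
spinach only: max(295/114, 247/40) = 6.175 servings → $4.01.
kale only: max(295/191, 247/112) = 2.205 servings → $2.32.
spinach + kale: the both-tight solution has a negative serving — not a feasible corner.
Cheapest feasible corner: $2.32.

$2.32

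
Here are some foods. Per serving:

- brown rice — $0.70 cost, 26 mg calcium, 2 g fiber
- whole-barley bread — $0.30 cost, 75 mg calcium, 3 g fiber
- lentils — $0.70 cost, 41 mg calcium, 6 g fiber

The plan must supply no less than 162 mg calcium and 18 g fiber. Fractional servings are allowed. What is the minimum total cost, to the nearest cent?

A basic optimal solution has at most two foods positive. Try each food alone and each pair with both targets met exactly.
brown rice only: max(162/26, 18/2) = 9 servings → $6.30.
whole-barley bread only: max(162/75, 18/3) = 6 servings → $1.80.
lentils only: max(162/41, 18/6) = 3.951 servings → $2.77.
brown rice + whole-barley bread: intersection lies outside the first quadrant.
brown rice + lentils with both tight: 3.162 servings and 1.946 servings → $3.58.
whole-barley bread + lentils with both tight: 0.7156 servings and 2.642 servings → $2.06.
The minimum over all feasible corners is $1.80.

$1.80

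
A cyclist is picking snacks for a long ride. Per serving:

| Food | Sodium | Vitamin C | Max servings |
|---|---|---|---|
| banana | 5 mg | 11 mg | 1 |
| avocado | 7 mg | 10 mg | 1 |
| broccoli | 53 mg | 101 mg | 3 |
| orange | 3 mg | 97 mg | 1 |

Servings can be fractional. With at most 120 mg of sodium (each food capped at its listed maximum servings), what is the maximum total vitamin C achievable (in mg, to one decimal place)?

Vitamin C per mg sodium: orange 32.33, banana 2.2, broccoli 1.906, avocado 1.429.
Take 1 serving of orange: uses 3 mg sodium, +97.0 mg vitamin C (running total 97.0 mg).
Take 1 serving of banana: uses 5 mg sodium, +11.0 mg vitamin C (running total 108.0 mg).
Take 2.113 servings of broccoli: uses 112 mg sodium, +213.4 mg vitamin C (running total 321.4 mg).
Greedy by best ratio exhausts the sodium allowance optimally: 321.4 mg.

321.4 mg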